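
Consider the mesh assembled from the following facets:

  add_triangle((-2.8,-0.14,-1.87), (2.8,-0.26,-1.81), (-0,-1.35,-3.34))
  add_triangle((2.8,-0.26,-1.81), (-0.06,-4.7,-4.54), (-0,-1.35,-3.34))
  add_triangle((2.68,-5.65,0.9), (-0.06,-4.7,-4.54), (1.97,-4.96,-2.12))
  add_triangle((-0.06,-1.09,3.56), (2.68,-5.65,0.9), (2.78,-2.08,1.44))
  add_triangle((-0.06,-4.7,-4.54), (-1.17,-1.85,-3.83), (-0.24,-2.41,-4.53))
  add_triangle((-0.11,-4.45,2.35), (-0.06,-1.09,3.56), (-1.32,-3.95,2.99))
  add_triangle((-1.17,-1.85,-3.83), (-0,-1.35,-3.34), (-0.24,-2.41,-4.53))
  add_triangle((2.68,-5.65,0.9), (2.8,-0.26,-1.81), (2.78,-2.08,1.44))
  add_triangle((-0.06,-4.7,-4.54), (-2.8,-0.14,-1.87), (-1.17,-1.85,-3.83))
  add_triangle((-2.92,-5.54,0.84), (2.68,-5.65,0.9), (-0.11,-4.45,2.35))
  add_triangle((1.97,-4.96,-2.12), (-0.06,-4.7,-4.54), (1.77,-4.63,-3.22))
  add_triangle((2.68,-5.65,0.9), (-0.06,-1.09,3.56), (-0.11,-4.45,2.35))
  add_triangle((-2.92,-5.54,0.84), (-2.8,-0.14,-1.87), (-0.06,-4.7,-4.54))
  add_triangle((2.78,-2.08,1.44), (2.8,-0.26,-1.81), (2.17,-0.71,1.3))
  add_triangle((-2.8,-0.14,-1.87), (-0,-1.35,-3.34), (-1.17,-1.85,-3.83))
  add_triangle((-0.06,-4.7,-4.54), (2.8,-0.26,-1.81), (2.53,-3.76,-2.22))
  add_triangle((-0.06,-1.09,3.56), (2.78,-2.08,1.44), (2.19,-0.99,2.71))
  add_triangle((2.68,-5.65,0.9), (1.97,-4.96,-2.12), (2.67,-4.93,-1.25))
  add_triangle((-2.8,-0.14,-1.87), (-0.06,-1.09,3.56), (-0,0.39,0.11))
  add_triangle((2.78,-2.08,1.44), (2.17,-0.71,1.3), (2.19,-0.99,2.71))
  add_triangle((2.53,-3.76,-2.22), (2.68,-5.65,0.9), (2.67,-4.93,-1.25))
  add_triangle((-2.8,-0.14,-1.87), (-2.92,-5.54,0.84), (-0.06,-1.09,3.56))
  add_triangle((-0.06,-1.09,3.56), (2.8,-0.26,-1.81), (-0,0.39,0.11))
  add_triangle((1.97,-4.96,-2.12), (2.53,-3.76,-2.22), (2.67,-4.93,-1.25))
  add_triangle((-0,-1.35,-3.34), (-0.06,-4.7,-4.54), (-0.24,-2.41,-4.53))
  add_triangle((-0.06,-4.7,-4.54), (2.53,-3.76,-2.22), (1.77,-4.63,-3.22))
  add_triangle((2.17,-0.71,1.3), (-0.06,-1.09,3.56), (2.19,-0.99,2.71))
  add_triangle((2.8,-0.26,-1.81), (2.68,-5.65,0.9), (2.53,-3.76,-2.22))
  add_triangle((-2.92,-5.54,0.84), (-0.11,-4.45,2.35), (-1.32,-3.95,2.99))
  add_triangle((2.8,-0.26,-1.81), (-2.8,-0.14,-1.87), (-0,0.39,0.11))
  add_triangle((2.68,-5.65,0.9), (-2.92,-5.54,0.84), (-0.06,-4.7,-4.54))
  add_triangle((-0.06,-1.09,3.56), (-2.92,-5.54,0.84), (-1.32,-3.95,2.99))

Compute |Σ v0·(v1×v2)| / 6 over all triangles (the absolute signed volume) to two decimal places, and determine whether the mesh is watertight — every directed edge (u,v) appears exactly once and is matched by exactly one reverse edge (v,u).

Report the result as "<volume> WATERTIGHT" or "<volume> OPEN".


Per-triangle v0·(v1×v2)/6:
  t1: +1.6949
  t2: +4.4498
  t3: +4.3677
  t4: +6.3212
  t5: +1.6426
  t6: +2.6834
  t7: +0.3368
  t8: +5.9211
  t9: +2.9203
  t10: +8.6625
  t11: +1.8325
  t12: +6.1900
  t13: +17.4430
  t14: +1.5297
  t15: +0.8717
  t16: +6.2487
  t17: +1.9076
  t18: +1.6420
  t19: +0.7110
  t20: +0.6141
  t21: +0.5507
  t22: +7.6468
  t23: +0.6971
  t24: +1.0952
  t25: +0.3634
  t26: +0.5060
  t27: -0.2054
  t28: +5.8038
  t29: +3.7568
  t30: +0.6492
  t31: +27.5375
  t32: +1.2524
Σ = +127.6441 → |volume| = 127.64

Directed edges: 96 total; 6 unmatched, e.g. (1.77,-4.63,-3.22)→(1.97,-4.96,-2.12) → open.

127.64 OPEN


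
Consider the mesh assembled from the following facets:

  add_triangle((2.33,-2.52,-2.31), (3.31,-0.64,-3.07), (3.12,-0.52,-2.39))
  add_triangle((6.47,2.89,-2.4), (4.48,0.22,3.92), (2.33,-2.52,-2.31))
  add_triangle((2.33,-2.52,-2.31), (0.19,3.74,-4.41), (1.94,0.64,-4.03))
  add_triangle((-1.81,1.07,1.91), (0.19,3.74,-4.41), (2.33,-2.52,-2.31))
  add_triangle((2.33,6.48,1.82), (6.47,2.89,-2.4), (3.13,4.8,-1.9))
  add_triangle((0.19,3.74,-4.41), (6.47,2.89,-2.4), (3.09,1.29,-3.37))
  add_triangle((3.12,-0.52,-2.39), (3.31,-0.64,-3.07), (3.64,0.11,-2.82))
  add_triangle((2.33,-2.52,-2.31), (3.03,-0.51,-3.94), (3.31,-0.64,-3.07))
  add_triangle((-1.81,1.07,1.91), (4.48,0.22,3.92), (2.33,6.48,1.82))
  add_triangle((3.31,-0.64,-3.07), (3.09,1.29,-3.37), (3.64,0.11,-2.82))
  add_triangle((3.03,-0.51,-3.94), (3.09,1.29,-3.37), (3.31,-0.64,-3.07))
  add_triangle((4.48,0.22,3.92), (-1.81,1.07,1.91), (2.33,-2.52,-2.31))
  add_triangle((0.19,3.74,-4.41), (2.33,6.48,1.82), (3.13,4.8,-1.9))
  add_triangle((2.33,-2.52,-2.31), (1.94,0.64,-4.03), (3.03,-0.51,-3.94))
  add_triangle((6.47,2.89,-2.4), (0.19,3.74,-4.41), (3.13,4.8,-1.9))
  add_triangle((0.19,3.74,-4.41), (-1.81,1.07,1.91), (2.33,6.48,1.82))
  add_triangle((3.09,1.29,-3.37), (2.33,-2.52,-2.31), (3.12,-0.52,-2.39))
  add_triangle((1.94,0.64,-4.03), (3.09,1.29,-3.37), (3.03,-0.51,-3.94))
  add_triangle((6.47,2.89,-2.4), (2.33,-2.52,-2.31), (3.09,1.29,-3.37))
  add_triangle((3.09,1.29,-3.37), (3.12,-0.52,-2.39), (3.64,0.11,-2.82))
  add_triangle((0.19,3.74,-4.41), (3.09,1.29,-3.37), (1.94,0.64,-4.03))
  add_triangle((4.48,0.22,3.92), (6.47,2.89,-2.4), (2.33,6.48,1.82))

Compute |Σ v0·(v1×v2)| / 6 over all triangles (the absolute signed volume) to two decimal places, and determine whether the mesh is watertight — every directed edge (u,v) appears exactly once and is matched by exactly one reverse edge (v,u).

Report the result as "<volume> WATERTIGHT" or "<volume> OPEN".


Per-triangle v0·(v1×v2)/6:
  t1: +0.5683
  t2: +24.2091
  t3: +1.2613
  t4: +1.2781
  t5: +14.1812
  t6: +9.1872
  t7: +0.2006
  t8: +1.2960
  t9: +16.7950
  t10: +0.8053
  t11: +1.1552
  t12: +3.1093
  t13: +12.3312
  t14: +1.2684
  t15: +13.0065
  t16: +14.9502
  t17: -1.6047
  t18: +1.6942
  t19: +8.3980
  t20: -0.3441
  t21: +3.9765
  t22: +37.8947
Σ = +165.6175 → |volume| = 165.62

Directed edges: 66 total, each appears once with its reverse present → watertight.

165.62 WATERTIGHT


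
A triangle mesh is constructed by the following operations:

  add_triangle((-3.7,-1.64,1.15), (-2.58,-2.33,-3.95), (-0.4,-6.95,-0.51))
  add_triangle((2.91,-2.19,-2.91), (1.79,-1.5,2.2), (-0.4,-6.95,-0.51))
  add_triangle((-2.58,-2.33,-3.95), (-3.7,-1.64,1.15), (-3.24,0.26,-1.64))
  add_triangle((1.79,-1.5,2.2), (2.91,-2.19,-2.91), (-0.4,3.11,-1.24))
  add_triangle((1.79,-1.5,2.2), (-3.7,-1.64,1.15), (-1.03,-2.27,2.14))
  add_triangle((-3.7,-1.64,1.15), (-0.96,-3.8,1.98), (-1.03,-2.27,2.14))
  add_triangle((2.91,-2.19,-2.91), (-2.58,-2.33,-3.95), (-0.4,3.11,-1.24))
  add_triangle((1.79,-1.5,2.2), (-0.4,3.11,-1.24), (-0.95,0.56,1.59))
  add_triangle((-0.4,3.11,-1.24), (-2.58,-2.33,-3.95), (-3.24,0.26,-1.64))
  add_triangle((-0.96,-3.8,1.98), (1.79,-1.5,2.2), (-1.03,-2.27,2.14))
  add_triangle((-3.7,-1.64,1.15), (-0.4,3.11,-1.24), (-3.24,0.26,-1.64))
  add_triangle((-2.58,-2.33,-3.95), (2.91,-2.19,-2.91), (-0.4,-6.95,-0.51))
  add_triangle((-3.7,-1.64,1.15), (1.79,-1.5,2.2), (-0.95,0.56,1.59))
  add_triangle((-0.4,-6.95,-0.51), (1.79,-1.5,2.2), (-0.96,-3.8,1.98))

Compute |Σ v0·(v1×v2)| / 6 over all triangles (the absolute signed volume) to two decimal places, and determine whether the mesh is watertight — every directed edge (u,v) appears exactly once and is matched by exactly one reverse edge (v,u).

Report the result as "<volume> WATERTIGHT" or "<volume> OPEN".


Per-triangle v0·(v1×v2)/6:
  t1: +19.3822
  t2: +14.0993
  t3: +6.9068
  t4: +5.3142
  t5: +0.5087
  t6: +1.9065
  t7: +12.2938
  t8: +2.2301
  t9: +5.8160
  t10: +1.7250
  t11: +3.9390
  t12: +21.0791
  t13: +3.4987
  t14: +6.8930
Σ = +105.5923 → |volume| = 105.59

Directed edges: 42 total; 6 unmatched, e.g. (-0.4,-6.95,-0.51)→(-3.7,-1.64,1.15) → open.

105.59 OPEN


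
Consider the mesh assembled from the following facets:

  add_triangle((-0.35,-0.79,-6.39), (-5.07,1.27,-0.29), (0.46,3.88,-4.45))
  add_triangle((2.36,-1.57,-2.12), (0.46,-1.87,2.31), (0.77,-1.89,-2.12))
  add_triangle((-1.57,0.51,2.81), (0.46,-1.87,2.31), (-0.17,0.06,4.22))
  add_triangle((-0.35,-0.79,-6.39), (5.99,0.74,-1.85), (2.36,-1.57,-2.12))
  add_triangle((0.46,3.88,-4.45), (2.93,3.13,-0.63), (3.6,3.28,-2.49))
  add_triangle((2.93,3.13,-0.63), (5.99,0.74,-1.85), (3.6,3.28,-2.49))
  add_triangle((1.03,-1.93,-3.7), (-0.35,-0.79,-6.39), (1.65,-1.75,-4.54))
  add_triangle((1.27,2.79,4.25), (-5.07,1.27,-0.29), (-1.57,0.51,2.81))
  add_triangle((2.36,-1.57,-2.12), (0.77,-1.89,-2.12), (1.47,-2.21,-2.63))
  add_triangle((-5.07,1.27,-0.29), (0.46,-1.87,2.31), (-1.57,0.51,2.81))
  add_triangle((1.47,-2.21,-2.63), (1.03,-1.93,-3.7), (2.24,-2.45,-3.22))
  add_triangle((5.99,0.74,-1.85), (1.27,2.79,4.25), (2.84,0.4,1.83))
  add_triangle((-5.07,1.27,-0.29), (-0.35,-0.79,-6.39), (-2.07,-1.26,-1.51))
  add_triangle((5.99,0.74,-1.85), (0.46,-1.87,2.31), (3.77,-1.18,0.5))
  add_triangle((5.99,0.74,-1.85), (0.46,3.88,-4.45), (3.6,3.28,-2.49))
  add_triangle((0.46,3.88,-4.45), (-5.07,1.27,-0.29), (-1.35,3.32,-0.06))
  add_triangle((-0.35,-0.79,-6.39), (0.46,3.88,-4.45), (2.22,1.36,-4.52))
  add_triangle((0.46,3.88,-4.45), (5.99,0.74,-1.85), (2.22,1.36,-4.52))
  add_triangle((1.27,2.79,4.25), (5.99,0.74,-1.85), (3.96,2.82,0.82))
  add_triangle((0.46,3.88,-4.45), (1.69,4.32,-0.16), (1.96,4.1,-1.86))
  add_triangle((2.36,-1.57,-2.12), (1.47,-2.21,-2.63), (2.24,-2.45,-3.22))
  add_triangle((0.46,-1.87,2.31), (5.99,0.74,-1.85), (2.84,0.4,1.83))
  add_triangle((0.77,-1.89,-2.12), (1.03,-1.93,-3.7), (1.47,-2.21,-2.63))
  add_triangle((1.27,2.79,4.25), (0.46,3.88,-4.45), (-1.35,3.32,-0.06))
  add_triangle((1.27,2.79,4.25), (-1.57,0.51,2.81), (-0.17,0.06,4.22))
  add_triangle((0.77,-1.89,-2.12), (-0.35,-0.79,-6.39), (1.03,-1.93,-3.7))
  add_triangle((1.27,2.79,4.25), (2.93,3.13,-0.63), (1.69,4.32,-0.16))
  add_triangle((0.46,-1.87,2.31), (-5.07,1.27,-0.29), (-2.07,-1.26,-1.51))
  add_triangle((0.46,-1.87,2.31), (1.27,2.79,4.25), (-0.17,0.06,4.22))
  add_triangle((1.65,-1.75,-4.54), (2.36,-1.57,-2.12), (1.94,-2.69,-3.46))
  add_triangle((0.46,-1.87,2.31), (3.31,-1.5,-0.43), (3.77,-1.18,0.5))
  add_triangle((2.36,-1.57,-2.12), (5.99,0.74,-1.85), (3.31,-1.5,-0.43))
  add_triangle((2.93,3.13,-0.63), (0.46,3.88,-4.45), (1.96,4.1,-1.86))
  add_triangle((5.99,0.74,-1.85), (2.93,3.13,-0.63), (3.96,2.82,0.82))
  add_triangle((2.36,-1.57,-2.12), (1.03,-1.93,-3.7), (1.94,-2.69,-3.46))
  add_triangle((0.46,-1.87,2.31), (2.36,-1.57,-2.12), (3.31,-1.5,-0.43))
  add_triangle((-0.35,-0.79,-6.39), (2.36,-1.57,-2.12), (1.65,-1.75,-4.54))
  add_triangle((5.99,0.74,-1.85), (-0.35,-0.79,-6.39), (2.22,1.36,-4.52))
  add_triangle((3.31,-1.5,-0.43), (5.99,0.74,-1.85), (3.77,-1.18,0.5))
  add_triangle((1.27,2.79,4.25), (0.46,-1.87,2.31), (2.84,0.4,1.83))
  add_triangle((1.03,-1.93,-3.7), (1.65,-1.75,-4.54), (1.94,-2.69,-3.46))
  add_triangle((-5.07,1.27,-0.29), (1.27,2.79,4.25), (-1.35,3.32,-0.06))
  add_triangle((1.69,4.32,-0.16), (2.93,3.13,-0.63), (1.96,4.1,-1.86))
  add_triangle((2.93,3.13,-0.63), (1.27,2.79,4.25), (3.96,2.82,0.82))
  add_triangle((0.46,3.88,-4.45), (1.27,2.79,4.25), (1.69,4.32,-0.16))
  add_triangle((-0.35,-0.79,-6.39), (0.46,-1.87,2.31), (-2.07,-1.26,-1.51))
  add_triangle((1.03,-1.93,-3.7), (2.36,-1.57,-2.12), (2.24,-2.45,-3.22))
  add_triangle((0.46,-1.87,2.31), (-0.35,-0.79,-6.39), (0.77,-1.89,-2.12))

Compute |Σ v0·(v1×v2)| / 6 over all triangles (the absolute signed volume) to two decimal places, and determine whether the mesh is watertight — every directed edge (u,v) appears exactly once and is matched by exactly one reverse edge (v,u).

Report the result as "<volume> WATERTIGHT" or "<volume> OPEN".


Per-triangle v0·(v1×v2)/6:
  t1: +24.8246
  t2: +2.3544
  t3: +1.7668
  t4: +11.0393
  t5: +4.0415
  t6: +4.5866
  t7: +1.4171
  t8: +7.2039
  t9: +0.0175
  t10: +4.5250
  t11: +0.3439
  t12: +6.8885
  t13: +8.5411
  t14: +0.8272
  t15: +6.9336
  t16: +11.3369
  t17: +10.2042
  t18: +9.9655
  t19: +5.4315
  t20: +2.4050
  t21: +0.0909
  t22: +5.3278
  t23: +0.2639
  t24: +10.6762
  t25: +3.2732
  t26: +0.7474
  t27: +5.4119
  t28: +5.4955
  t29: +2.9906
  t30: +1.2425
  t31: +1.5981
  t32: +3.7518
  t33: +1.8823
  t34: +5.0060
  t35: -0.6865
  t36: +2.3165
  t37: +0.4900
  t38: +9.9021
  t39: +2.1987
  t40: +5.6314
  t41: +0.5832
  t42: +10.4803
  t43: +1.9658
  t44: +4.2850
  t45: +2.7622
  t46: +4.9434
  t47: +0.4562
  t48: +1.4561
Σ = +219.1965 → |volume| = 219.20

Directed edges: 144 total, each appears once with its reverse present → watertight.

219.20 WATERTIGHT


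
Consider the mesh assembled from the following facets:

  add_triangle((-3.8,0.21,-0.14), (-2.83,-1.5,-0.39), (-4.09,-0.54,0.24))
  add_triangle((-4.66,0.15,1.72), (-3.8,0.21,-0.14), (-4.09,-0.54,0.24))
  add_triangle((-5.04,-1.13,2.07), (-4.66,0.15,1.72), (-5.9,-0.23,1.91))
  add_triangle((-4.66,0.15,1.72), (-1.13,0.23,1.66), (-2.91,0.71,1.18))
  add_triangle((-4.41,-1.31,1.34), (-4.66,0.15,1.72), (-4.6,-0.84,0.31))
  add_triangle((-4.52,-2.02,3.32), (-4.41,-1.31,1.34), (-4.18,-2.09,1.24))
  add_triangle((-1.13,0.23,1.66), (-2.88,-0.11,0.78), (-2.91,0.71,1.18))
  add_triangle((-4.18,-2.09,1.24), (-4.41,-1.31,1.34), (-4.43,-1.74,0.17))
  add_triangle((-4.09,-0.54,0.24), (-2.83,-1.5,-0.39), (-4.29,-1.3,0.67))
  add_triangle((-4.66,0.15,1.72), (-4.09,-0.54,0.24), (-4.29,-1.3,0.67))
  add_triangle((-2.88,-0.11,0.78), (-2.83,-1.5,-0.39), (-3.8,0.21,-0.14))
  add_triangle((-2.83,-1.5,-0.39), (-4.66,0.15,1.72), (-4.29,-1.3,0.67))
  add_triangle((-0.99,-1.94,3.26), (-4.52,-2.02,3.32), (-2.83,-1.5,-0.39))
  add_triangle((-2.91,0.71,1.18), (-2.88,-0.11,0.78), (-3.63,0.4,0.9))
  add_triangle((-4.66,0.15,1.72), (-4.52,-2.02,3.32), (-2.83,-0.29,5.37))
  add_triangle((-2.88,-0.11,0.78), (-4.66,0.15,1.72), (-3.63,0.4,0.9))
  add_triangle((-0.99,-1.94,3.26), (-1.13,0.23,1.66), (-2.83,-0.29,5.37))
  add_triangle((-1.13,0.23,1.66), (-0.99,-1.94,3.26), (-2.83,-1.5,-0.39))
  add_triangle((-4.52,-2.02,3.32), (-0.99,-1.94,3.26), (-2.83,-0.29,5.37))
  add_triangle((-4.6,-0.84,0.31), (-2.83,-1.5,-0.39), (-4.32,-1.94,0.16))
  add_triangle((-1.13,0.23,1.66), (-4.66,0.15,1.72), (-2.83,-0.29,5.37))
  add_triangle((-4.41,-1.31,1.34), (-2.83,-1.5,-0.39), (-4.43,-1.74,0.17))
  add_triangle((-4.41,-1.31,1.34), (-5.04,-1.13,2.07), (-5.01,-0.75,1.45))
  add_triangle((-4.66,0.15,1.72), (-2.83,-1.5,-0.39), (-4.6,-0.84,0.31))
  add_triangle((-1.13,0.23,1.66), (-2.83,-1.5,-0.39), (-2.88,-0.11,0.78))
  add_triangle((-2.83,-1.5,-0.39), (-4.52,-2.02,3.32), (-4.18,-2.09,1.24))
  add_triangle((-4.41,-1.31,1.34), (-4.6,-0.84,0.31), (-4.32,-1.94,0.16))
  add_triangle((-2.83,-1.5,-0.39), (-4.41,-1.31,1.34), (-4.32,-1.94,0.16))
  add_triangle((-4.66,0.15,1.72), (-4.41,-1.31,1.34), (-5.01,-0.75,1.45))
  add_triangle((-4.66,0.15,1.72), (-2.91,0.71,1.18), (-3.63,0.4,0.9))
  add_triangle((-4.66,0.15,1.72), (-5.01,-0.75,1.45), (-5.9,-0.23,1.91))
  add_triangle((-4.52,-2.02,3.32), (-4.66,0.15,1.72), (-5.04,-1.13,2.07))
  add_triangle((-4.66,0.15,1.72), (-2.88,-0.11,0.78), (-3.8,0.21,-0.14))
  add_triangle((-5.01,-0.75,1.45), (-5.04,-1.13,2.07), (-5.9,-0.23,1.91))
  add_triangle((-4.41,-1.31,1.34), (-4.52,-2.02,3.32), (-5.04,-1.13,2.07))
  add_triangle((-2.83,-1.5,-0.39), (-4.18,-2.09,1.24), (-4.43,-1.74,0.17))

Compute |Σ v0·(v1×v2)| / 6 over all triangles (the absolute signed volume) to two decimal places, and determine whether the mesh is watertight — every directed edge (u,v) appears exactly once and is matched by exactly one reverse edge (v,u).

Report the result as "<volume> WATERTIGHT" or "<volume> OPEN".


21.79 WATERTIGHT

Per-triangle v0·(v1×v2)/6:
  t1: +0.5485
  t2: +0.8911
  t3: +0.3371
  t4: +0.5790
  t5: +1.3443
  t6: +1.2287
  t7: -0.4823
  t8: +0.7239
  t9: +0.5992
  t10: +0.9416
  t11: -0.9783
  t12: -0.4735
  t13: +3.2340
  t14: -0.1341
  t15: +6.7860
  t16: +0.1315
  t17: -0.1946
  t18: -2.5400
  t19: +5.5730
  t20: +0.4137
  t21: +1.0184
  t22: -0.1804
  t23: +0.3117
  t24: -0.6142
  t25: -0.7530
  t26: -0.0884
  t27: +0.9710
  t28: -0.0447
  t29: -0.2465
  t30: +0.2338
  t31: -0.0593
  t32: +1.3049
  t33: -0.2621
  t34: +0.3969
  t35: +0.7934
  t36: +0.4746
Σ = +21.7851 → |volume| = 21.79

Directed edges: 108 total, each appears once with its reverse present → watertight.


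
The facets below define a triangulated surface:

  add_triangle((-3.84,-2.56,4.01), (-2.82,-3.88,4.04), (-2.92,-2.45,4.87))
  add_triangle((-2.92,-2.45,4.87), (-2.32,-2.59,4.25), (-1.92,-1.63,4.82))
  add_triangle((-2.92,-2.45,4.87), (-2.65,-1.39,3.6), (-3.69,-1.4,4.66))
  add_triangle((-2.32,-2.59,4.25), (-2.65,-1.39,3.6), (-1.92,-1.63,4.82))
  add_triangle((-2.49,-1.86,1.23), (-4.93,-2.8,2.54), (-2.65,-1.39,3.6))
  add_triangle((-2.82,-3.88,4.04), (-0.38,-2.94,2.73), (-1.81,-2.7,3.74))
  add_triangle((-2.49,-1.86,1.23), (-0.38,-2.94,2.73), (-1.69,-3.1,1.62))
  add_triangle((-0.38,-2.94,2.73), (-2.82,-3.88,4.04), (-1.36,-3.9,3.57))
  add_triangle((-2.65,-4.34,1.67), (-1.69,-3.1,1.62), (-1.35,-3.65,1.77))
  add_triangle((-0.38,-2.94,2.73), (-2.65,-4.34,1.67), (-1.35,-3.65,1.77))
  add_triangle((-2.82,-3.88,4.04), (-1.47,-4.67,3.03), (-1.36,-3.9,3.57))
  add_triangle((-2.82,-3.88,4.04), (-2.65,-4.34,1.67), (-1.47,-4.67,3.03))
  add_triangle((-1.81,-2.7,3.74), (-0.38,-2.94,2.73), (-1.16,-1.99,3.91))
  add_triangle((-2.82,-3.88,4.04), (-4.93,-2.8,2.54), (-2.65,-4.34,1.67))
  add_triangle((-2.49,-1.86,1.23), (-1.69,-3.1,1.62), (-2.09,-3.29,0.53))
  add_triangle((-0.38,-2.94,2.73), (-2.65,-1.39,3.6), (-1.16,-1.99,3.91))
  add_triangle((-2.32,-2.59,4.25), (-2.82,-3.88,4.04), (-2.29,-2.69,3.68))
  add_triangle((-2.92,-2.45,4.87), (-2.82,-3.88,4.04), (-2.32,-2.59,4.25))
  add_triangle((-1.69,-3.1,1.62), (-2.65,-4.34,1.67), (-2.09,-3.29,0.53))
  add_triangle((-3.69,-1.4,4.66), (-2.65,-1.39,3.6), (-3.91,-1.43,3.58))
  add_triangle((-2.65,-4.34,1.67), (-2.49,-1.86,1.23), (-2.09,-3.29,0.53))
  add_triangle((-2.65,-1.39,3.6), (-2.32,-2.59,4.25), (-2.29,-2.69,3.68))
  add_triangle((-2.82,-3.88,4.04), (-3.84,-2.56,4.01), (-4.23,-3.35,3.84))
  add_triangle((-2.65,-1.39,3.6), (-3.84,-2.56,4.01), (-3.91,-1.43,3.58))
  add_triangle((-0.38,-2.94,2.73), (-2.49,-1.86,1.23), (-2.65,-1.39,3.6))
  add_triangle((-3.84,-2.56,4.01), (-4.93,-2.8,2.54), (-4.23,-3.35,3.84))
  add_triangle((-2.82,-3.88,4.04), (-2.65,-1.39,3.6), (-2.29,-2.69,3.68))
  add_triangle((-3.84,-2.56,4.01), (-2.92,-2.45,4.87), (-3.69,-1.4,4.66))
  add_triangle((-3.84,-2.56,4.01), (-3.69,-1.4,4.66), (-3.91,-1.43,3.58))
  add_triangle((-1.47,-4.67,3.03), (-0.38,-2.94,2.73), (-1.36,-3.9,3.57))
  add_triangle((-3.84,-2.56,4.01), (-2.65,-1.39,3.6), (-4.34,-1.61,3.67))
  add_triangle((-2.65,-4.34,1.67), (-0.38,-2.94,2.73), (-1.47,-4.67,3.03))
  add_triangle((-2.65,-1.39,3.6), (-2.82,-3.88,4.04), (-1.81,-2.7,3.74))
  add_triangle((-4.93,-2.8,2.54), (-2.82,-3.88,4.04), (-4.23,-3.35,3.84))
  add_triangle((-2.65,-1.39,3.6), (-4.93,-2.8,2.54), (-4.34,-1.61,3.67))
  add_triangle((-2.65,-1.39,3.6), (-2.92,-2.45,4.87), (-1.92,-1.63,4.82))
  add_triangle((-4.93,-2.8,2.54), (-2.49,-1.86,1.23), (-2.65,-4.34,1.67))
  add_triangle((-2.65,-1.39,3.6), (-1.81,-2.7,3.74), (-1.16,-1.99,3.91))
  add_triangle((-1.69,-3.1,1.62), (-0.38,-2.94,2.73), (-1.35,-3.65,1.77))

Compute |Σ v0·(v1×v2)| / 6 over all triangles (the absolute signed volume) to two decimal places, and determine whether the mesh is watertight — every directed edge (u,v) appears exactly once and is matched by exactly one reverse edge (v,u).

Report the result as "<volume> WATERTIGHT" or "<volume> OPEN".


13.45 OPEN

Per-triangle v0·(v1×v2)/6:
  t1: +1.9777
  t2: +0.5031
  t3: -0.0705
  t4: -1.0391
  t5: -0.8136
  t6: +1.0877
  t7: -1.0732
  t8: +0.2418
  t9: -0.2179
  t10: +0.6420
  t11: +1.1367
  t12: +2.9473
  t13: +0.9309
  t14: +5.4559
  t15: -0.9465
  t16: -1.4746
  t17: -0.0876
  t18: +0.4882
  t19: +0.0829
  t20: -0.3128
  t21: +0.7511
  t22: -0.3771
  t23: +1.1104
  t24: -0.7483
  t25: -3.1473
  t26: +1.0645
  t27: -0.4659
  t28: +1.4950
  t29: +0.9488
  t30: +0.5261
  t31: +0.8917
  t32: -0.3354
  t33: +1.1968
  t34: +1.0946
  t35: -1.4342
  t36: +0.6486
  t37: +0.2348
  t38: +1.0230
  t39: -0.4814
Σ = +13.4541 → |volume| = 13.45

Directed edges: 117 total; 3 unmatched, e.g. (-3.84,-2.56,4.01)→(-4.93,-2.8,2.54) → open.


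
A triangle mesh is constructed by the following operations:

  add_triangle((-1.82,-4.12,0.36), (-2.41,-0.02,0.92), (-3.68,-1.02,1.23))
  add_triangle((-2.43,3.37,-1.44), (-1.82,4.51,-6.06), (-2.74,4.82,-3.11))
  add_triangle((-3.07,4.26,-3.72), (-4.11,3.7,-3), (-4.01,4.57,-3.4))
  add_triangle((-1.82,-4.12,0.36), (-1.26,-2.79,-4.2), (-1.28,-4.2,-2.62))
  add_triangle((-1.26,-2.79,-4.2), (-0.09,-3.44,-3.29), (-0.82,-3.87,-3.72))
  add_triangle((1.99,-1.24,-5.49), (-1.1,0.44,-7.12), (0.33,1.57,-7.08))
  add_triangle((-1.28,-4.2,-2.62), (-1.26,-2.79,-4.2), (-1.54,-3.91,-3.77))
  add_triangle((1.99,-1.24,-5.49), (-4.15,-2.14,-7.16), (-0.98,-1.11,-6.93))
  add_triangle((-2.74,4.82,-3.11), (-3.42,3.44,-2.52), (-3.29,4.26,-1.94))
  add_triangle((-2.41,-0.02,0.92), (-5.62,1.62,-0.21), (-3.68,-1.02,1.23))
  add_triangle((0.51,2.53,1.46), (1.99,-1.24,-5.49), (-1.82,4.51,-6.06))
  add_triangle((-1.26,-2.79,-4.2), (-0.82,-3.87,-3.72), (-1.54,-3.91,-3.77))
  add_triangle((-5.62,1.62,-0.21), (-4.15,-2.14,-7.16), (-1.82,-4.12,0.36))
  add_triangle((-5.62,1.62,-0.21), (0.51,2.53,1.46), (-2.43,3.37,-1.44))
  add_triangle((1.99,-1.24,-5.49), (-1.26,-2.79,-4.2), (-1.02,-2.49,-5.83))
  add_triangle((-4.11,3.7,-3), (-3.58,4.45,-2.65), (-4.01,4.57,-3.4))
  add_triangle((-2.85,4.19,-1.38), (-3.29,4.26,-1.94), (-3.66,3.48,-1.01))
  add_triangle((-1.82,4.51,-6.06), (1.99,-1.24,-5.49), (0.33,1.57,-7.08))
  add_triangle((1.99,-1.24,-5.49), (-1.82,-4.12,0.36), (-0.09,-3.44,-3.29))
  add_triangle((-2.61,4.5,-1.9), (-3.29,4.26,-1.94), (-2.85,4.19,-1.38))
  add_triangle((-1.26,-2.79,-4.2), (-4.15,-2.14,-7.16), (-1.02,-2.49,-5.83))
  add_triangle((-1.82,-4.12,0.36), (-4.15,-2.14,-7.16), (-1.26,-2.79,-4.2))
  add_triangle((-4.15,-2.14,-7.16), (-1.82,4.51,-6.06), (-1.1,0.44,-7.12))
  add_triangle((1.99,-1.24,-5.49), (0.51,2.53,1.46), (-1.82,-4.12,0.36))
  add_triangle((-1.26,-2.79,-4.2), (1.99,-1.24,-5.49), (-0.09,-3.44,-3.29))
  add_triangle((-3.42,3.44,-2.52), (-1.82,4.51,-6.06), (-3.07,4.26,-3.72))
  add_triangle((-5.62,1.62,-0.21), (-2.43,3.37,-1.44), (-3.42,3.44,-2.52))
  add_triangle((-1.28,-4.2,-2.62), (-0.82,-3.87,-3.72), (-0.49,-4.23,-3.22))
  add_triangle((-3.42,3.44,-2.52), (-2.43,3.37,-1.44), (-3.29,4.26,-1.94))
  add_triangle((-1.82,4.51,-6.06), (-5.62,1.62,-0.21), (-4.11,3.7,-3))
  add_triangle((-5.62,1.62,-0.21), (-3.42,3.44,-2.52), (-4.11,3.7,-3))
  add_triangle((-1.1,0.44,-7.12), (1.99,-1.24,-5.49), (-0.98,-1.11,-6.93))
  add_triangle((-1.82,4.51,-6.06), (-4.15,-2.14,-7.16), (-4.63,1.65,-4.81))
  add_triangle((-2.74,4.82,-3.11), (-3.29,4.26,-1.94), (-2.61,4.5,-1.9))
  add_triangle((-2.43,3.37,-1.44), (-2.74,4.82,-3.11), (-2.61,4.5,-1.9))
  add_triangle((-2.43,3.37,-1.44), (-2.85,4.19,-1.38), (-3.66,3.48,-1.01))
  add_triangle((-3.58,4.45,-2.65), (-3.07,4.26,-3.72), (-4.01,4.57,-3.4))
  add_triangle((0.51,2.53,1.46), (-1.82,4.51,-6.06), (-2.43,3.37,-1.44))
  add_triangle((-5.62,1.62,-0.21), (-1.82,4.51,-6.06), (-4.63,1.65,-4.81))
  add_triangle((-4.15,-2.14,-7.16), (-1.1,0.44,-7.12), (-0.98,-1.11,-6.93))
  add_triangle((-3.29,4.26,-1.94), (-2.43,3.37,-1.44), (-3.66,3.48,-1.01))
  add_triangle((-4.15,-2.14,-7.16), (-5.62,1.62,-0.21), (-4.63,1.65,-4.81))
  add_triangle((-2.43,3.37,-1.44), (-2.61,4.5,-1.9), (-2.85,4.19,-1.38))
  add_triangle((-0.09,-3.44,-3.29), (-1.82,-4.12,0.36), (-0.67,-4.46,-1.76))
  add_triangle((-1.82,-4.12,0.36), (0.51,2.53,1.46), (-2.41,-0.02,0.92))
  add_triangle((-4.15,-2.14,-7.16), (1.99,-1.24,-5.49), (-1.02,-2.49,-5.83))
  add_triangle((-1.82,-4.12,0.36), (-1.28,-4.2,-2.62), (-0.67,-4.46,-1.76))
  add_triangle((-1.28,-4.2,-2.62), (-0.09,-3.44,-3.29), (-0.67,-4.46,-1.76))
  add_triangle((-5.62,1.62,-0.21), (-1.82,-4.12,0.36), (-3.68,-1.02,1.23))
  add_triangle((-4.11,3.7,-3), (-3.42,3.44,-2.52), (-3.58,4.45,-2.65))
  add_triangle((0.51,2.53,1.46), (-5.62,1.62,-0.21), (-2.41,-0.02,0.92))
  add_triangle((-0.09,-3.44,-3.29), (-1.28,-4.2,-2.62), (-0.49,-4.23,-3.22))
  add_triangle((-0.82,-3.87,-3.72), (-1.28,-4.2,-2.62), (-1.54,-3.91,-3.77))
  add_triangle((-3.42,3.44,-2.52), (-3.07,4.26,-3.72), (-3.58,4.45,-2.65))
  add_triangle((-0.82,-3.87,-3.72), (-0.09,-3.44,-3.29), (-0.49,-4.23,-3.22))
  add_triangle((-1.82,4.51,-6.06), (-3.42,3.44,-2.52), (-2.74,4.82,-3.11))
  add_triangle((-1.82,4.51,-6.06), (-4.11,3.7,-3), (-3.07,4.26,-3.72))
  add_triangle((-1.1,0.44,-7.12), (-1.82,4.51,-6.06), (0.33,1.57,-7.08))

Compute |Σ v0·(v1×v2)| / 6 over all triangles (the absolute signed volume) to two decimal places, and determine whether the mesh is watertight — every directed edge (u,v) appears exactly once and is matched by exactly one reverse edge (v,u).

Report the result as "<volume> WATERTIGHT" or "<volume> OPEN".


Per-triangle v0·(v1×v2)/6:
  t1: +0.1552
  t2: -0.8626
  t3: +0.4879
  t4: +1.8120
  t5: +0.6184
  t6: +6.4825
  t7: -0.2181
  t8: +4.4802
  t9: +1.1609
  t10: +1.0531
  t11: +13.6763
  t12: +0.6917
  t13: +31.8122
  t14: +6.9861
  t15: +2.2922
  t16: +0.3733
  t17: +0.5221
  t18: +0.3822
  t19: +0.7612
  t20: +0.2836
  t21: +3.2729
  t22: +9.6398
  t23: +17.6458
  t24: +0.5936
  t25: +4.7051
  t26: -0.9260
  t27: +2.8802
  t28: +0.5842
  t29: -0.0656
  t30: +3.4913
  t31: +0.9072
  t32: +5.0109
  t33: +20.1313
  t34: +0.6663
  t35: -0.3840
  t36: -0.3111
  t37: +0.4723
  t38: +7.4624
  t39: +15.5397
  t40: +5.8340
  t41: -0.1358
  t42: +16.5597
  t43: -0.1441
  t44: -1.0954
  t45: +2.3886
  t46: +5.7422
  t47: +1.8175
  t48: +1.2377
  t49: +5.1151
  t50: -0.0108
  t51: +3.4973
  t52: -0.2500
  t53: +0.6533
  t54: -0.6975
  t55: +0.3443
  t56: +3.8854
  t57: +1.9400
  t58: +8.1750
Σ = +219.1238 → |volume| = 219.12

Directed edges: 174 total, each appears once with its reverse present → watertight.

219.12 WATERTIGHT


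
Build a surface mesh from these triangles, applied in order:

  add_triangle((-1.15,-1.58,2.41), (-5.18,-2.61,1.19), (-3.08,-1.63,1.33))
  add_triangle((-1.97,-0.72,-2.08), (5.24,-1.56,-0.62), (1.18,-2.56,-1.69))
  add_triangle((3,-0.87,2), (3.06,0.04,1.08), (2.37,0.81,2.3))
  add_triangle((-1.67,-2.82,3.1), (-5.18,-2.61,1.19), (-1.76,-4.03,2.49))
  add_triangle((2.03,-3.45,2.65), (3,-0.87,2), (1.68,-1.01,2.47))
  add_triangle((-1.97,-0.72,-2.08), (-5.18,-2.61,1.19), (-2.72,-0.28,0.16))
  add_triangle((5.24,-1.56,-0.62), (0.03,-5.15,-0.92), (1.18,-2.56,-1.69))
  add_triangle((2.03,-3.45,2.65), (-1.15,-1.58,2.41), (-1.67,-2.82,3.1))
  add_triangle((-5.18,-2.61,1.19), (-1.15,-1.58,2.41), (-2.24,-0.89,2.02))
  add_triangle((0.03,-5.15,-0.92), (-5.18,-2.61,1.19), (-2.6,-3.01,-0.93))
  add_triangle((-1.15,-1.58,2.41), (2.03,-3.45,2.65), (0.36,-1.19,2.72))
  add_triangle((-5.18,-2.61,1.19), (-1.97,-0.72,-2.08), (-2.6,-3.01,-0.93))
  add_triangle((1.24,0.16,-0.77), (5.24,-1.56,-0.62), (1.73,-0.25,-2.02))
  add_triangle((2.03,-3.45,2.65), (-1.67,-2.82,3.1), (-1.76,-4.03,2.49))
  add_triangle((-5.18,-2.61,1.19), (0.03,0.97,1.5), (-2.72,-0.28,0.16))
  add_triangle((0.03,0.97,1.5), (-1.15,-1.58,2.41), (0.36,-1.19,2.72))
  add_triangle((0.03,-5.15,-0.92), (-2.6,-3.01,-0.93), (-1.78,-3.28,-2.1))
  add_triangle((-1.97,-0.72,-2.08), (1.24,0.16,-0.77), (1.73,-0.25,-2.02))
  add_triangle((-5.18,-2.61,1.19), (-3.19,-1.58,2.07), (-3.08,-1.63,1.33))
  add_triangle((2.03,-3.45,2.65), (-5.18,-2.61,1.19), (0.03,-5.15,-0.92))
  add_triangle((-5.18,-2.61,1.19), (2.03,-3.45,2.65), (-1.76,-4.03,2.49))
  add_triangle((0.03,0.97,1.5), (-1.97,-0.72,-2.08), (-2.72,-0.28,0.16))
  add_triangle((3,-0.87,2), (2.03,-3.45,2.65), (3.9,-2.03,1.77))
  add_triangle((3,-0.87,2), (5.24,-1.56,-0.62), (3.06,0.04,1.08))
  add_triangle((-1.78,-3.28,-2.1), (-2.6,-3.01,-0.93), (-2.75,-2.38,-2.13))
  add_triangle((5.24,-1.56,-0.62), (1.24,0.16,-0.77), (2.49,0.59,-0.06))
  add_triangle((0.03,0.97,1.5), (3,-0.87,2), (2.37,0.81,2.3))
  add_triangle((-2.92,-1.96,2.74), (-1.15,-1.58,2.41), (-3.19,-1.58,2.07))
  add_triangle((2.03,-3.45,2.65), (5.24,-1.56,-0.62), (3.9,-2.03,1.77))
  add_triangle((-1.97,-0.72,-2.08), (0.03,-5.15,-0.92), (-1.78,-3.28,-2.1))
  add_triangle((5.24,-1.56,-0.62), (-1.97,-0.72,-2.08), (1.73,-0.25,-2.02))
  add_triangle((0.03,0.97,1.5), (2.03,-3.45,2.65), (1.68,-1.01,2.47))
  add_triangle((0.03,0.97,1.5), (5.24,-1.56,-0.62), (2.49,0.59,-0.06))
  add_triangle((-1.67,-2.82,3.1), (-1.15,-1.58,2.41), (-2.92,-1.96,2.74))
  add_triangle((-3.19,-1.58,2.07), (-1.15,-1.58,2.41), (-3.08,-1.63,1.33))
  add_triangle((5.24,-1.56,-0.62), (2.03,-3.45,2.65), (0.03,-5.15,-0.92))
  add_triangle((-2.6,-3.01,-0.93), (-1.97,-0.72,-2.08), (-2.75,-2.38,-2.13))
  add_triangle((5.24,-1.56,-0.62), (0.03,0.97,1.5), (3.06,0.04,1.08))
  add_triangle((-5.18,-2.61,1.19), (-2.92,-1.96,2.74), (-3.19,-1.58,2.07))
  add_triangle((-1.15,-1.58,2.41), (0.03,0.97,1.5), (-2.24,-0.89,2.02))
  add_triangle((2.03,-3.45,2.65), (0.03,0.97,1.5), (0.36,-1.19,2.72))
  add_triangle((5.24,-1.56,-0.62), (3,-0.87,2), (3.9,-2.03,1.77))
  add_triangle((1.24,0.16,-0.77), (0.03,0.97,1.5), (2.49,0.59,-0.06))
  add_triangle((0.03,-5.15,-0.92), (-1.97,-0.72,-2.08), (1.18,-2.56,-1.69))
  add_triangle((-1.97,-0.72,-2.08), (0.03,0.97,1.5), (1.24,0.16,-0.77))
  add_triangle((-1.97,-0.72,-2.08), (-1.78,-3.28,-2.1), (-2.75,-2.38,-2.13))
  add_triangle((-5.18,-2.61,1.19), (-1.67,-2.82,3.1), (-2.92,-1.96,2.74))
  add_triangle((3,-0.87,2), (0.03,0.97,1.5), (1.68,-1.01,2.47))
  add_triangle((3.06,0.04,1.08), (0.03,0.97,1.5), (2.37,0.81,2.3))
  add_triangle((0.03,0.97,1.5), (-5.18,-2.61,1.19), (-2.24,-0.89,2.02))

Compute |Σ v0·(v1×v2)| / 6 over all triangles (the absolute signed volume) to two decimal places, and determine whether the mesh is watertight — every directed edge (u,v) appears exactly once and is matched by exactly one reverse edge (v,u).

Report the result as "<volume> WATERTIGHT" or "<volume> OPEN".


103.58 WATERTIGHT

Per-triangle v0·(v1×v2)/6:
  t1: -0.3930
  t2: +2.6928
  t3: +1.0526
  t4: +3.8085
  t5: +1.5924
  t6: +2.2749
  t7: +5.1932
  t8: +1.1735
  t9: +1.7425
  t10: +5.4704
  t11: +1.9255
  t12: +4.0763
  t13: +0.6946
  t14: +3.3776
  t15: +1.8019
  t16: +1.1231
  t17: +2.7959
  t18: +0.2320
  t19: -0.1048
  t20: +17.4225
  t21: -0.4027
  t22: +0.6104
  t23: +1.7703
  t24: +1.9267
  t25: +1.1153
  t26: +0.8331
  t27: +0.7557
  t28: +0.0004
  t29: +3.3523
  t30: +0.4478
  t31: +2.6067
  t32: +0.8163
  t33: +1.5475
  t34: +0.4976
  t35: -0.4516
  t36: +15.2541
  t37: +0.2963
  t38: -0.0159
  t39: +0.6130
  t40: +1.1313
  t41: +1.0630
  t42: +1.8322
  t43: +0.2124
  t44: +4.0402
  t45: +0.5134
  t46: +0.7674
  t47: +2.3884
  t48: +1.0475
  t49: +0.1320
  t50: +0.9306
Σ = +103.5845 → |volume| = 103.58

Directed edges: 150 total, each appears once with its reverse present → watertight.


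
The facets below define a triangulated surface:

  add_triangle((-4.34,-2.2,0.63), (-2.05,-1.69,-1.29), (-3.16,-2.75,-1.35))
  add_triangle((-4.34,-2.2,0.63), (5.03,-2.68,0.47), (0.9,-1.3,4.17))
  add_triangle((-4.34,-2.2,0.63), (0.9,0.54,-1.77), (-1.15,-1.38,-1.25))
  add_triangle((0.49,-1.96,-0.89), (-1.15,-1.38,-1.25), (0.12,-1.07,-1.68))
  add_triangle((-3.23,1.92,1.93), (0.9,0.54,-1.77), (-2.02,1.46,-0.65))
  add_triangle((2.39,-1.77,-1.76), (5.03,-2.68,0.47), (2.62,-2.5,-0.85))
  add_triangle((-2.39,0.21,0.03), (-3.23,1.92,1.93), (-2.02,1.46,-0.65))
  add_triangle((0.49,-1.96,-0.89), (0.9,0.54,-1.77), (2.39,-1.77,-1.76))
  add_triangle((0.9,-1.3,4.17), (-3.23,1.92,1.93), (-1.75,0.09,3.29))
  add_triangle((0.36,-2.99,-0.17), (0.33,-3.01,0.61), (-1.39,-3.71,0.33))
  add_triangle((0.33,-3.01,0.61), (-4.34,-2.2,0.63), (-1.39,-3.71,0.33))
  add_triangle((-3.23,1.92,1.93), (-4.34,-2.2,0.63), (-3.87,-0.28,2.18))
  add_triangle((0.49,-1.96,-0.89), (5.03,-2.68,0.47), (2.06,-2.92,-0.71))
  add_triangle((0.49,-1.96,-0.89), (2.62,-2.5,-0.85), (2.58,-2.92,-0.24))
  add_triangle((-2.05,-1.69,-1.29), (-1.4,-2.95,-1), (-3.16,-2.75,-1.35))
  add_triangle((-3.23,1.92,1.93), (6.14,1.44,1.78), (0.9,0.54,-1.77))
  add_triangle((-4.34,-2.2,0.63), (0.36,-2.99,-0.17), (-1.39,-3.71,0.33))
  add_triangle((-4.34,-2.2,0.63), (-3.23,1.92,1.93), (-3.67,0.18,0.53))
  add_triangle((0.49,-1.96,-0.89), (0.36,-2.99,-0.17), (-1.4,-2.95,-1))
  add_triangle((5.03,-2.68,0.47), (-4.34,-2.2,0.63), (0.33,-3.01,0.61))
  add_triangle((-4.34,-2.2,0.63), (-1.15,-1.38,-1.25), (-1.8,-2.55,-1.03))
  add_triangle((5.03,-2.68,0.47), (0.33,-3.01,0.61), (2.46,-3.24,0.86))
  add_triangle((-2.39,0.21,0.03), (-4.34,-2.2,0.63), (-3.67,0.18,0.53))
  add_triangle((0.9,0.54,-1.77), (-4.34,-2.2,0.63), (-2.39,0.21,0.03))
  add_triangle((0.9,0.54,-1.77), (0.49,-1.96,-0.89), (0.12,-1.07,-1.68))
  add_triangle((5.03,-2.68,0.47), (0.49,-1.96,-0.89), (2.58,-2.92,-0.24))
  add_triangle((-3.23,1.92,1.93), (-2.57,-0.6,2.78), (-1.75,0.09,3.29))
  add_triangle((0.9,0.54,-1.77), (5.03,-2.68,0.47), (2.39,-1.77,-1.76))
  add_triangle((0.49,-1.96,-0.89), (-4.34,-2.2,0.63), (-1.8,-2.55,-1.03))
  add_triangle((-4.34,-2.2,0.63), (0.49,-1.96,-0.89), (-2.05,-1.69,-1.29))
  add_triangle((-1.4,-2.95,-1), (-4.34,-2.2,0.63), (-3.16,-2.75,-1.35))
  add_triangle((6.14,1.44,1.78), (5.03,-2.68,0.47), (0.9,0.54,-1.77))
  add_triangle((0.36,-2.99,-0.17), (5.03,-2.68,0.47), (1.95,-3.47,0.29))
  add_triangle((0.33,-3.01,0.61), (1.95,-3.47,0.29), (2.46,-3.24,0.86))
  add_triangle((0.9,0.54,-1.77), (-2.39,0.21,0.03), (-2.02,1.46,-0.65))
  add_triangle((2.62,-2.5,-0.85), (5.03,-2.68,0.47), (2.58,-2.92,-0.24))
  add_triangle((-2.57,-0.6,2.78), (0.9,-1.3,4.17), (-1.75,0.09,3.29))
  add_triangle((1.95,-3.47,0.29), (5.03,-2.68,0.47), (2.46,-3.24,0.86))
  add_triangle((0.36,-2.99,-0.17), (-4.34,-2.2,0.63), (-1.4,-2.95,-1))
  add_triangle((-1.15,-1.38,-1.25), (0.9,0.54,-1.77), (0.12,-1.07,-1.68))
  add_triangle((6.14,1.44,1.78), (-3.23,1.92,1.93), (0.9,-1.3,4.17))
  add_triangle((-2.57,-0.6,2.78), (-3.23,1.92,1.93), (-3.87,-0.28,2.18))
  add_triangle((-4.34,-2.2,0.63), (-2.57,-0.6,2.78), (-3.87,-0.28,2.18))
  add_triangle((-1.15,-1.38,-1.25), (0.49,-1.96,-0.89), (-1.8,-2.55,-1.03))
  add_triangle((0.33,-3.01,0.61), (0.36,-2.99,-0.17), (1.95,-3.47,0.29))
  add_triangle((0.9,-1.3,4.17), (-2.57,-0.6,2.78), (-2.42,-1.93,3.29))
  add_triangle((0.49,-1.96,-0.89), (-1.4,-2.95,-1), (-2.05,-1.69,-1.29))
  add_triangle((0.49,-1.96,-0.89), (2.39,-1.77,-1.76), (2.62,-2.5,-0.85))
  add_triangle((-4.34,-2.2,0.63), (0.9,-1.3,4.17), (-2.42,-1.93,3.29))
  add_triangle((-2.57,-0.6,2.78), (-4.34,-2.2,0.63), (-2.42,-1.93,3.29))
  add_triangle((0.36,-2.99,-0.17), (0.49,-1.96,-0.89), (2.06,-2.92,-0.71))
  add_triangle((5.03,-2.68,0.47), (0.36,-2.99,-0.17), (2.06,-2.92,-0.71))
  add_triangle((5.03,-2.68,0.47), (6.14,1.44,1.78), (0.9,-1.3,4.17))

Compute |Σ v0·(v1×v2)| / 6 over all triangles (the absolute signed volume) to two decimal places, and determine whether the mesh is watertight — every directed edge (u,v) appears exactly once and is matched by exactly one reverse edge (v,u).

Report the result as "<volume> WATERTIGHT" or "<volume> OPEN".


Per-triangle v0·(v1×v2)/6:
  t1: +0.4670
  t2: +14.7442
  t3: +1.0310
  t4: +0.5531
  t5: +0.9027
  t6: +1.3799
  t7: +1.4054
  t8: +0.9587
  t9: +1.4840
  t10: +0.7062
  t11: +1.1355
  t12: +2.3865
  t13: +0.1443
  t14: +0.5353
  t15: +0.3977
  t16: +6.5295
  t17: +0.5502
  t18: +2.1635
  t19: +0.7863
  t20: +0.2695
  t21: +0.9339
  t22: -0.5605
  t23: +0.4649
  t24: +1.6664
  t25: +0.5008
  t26: -0.5272
  t27: +1.9341
  t28: +2.4670
  t29: +1.0928
  t30: -2.1505
  t31: +1.9317
  t32: +8.3542
  t33: +0.6679
  t34: +0.5965
  t35: +0.7319
  t36: +0.9731
  t37: +2.0020
  t38: +1.1099
  t39: +2.5703
  t40: +0.4521
  t41: +15.1433
  t42: +1.8803
  t43: +2.1054
  t44: +0.5588
  t45: +0.6043
  t46: +2.5725
  t47: +0.6391
  t48: +0.8046
  t49: +1.5454
  t50: +2.7183
  t51: +0.5940
  t52: +1.8059
  t53: +16.9680
Σ = +111.6820 → |volume| = 111.68

Directed edges: 159 total; 3 unmatched, e.g. (-2.39,0.21,0.03)→(-3.23,1.92,1.93) → open.

111.68 OPEN


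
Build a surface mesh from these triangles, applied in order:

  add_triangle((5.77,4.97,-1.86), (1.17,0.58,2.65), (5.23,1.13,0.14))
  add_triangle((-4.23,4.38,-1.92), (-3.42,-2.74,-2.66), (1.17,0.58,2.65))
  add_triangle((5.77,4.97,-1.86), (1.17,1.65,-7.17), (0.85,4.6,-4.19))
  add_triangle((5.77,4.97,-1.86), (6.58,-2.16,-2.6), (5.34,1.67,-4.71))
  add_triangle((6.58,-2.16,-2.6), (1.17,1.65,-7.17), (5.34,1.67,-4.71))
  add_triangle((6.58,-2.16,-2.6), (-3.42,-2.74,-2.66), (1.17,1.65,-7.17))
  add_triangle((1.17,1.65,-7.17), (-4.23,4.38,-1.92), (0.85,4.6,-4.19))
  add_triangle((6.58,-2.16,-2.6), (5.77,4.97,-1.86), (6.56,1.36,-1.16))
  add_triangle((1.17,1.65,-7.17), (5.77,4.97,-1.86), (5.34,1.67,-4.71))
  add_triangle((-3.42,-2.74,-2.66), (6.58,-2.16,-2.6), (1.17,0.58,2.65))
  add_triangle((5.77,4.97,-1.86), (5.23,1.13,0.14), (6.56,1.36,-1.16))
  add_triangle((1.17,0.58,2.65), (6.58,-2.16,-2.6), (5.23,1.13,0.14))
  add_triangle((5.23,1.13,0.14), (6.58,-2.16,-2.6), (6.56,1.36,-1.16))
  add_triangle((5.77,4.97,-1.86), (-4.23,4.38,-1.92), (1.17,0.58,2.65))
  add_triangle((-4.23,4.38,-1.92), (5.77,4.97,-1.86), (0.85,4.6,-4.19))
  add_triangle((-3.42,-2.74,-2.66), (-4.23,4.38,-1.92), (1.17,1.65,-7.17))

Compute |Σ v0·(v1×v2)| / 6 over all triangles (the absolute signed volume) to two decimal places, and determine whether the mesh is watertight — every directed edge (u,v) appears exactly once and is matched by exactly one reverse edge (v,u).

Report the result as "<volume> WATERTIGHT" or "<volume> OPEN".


269.60 WATERTIGHT

Per-triangle v0·(v1×v2)/6:
  t1: +9.0735
  t2: +7.9843
  t3: +22.8480
  t4: +21.1480
  t5: +19.3798
  t6: +37.3624
  t7: +20.5220
  t8: +9.1622
  t9: +20.9834
  t10: +8.9429
  t11: +4.4354
  t12: +7.3838
  t13: +4.0310
  t14: +22.0066
  t15: +18.0021
  t16: +36.3372
Σ = +269.6026 → |volume| = 269.60

Directed edges: 48 total, each appears once with its reverse present → watertight.


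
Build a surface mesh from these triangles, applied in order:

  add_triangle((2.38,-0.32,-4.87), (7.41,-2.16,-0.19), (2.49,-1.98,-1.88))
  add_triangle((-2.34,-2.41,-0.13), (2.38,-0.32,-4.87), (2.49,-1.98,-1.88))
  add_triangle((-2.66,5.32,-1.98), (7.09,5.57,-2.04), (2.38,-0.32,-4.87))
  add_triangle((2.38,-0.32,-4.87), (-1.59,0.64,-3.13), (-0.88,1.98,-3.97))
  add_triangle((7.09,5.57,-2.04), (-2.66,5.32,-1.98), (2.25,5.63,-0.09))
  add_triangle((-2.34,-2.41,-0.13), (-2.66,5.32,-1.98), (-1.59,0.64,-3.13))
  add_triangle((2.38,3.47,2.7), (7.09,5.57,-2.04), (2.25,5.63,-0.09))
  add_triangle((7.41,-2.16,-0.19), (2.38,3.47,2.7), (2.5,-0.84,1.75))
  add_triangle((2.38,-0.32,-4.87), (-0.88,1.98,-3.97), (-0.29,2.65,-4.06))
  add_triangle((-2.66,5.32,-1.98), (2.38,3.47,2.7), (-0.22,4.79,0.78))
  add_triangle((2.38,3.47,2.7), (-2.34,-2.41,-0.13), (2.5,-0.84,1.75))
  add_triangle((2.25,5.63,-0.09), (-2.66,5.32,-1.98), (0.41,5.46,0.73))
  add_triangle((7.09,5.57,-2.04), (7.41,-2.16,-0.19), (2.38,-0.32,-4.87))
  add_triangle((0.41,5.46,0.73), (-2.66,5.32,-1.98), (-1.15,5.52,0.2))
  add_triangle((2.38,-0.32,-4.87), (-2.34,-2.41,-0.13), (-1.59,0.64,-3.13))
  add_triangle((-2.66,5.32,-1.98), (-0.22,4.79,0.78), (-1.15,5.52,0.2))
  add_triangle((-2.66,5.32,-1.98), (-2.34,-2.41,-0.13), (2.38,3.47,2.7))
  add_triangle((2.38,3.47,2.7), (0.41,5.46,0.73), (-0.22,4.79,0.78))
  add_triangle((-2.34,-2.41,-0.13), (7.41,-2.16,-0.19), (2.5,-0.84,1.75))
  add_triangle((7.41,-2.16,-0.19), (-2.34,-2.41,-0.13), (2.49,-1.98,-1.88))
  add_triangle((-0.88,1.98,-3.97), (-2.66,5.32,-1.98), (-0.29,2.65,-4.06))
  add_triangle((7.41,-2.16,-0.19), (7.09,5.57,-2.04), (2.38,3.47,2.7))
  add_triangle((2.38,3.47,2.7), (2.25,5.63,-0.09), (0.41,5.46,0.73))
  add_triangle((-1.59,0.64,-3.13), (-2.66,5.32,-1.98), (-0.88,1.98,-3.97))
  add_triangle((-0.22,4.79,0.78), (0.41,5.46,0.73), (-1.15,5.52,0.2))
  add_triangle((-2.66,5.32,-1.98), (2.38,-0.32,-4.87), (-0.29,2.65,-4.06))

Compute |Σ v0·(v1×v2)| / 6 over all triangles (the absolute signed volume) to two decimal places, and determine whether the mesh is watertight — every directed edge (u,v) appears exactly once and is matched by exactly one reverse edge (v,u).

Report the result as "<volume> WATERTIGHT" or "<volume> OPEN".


250.87 WATERTIGHT

Per-triangle v0·(v1×v2)/6:
  t1: +8.2870
  t2: +6.6843
  t3: +43.7488
  t4: +3.7384
  t5: +17.4103
  t6: +7.9332
  t7: +14.3943
  t8: +9.7079
  t9: +2.5403
  t10: -1.6530
  t11: +4.0598
  t12: +6.8213
  t13: +44.4974
  t14: +2.3337
  t15: +7.7306
  t16: -0.6893
  t17: +8.7991
  t18: +1.4488
  t19: +6.9537
  t20: +6.6411
  t21: +2.6672
  t22: +35.5956
  t23: +5.3434
  t24: +3.9227
  t25: +0.4825
  t26: +1.4718
Σ = +250.8710 → |volume| = 250.87

Directed edges: 78 total, each appears once with its reverse present → watertight.


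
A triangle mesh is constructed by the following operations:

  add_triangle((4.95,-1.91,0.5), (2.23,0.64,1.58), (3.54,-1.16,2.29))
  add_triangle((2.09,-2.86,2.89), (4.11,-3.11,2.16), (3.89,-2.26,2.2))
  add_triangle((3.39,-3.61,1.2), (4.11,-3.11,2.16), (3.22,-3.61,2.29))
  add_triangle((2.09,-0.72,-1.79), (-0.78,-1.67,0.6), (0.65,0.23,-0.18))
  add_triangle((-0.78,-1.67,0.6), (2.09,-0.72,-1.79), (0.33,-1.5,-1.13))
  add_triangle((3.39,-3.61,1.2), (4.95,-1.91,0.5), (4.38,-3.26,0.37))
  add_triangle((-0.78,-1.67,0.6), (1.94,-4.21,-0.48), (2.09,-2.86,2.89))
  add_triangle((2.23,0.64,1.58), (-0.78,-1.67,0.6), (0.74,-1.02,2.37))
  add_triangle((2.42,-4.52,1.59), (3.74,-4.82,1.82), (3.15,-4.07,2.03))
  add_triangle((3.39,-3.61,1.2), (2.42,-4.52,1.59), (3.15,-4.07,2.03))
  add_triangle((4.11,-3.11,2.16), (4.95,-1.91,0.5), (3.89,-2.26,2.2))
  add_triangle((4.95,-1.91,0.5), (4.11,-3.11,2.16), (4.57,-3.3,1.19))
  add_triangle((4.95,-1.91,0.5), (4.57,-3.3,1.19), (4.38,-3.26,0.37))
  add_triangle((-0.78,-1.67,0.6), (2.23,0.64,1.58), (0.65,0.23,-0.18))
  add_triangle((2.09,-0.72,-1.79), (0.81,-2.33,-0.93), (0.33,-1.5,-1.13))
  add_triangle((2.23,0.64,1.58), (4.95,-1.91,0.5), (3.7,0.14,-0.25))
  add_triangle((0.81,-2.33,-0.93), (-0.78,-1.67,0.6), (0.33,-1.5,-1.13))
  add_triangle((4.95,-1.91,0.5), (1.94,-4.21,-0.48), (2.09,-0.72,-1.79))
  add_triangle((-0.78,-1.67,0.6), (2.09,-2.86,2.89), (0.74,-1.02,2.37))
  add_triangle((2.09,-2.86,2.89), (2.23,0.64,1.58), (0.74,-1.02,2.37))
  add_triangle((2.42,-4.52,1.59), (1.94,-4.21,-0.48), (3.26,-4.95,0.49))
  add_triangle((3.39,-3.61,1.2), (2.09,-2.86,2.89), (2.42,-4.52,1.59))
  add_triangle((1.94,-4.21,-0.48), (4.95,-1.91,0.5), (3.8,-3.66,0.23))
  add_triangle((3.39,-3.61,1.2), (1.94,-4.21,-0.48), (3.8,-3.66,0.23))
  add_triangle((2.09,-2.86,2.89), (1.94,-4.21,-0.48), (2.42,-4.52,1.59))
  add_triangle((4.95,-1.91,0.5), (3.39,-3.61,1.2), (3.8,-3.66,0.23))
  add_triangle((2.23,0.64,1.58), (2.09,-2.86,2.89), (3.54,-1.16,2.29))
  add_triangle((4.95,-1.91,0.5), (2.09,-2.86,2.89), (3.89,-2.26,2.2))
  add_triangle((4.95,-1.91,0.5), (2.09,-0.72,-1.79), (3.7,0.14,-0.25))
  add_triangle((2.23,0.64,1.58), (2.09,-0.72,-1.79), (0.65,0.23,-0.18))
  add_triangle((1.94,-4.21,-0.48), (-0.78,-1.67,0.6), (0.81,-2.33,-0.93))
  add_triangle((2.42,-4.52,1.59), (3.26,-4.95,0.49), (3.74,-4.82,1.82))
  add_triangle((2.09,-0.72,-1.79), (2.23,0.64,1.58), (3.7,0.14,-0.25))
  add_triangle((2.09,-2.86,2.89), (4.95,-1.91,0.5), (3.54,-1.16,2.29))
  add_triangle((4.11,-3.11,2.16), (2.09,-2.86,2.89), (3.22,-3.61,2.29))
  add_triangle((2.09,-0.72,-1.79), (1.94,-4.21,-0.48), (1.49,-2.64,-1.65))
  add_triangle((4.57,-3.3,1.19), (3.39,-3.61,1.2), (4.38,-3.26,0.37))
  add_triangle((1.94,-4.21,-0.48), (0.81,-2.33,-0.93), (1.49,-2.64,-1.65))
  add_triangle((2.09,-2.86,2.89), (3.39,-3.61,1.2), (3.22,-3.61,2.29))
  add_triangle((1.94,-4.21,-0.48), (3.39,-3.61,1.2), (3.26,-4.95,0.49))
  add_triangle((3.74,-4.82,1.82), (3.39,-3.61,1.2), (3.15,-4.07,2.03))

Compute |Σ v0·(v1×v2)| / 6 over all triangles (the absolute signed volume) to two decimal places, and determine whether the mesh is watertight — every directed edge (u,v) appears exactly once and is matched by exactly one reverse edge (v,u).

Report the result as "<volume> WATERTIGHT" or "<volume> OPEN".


40.02 OPEN

Per-triangle v0·(v1×v2)/6:
  t1: +2.1619
  t2: +0.9751
  t3: +0.8953
  t4: -0.2436
  t5: -0.5394
  t6: -1.2483
  t7: +3.9249
  t8: -0.4641
  t9: +0.4315
  t10: -0.7079
  t11: +1.1796
  t12: +1.2961
  t13: +1.0352
  t14: -0.3257
  t15: +0.4913
  t16: +2.5243
  t17: +0.3749
  t18: +5.7627
  t19: +1.2798
  t20: +1.7279
  t21: +1.1968
  t22: +2.0975
  t23: +0.7841
  t24: +1.6057
  t25: -0.3798
  t26: +1.8442
  t27: +1.4202
  t28: -1.3840
  t29: +2.5436
  t30: +0.3670
  t31: +0.8686
  t32: +1.1500
  t33: -0.2879
  t34: +3.7290
  t35: +0.9166
  t36: +1.3365
  t37: +0.7055
  t38: +0.3771
  t39: +0.1923
  t40: +0.1702
  t41: +0.2323
Σ = +40.0174 → |volume| = 40.02

Directed edges: 123 total; 9 unmatched, e.g. (3.39,-3.61,1.2)→(4.11,-3.11,2.16) → open.
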